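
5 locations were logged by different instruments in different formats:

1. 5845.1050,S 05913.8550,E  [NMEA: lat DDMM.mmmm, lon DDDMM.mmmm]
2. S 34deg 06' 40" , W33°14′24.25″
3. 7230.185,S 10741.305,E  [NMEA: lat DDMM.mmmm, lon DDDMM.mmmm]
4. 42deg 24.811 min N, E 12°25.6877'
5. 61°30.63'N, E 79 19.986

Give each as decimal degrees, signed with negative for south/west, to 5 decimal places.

1. -58.75175, 59.23092
2. -34.11111, -33.24007
3. -72.50308, 107.68842
4. 42.41352, 12.42813
5. 61.51050, 79.33310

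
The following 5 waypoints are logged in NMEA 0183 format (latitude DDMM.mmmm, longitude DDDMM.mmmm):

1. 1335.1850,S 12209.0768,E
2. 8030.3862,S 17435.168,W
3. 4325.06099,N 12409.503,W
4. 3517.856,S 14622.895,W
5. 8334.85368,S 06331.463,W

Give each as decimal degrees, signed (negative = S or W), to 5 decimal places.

1. -13.58642, 122.15128
2. -80.50644, -174.58613
3. 43.41768, -124.15838
4. -35.29760, -146.38158
5. -83.58089, -63.52438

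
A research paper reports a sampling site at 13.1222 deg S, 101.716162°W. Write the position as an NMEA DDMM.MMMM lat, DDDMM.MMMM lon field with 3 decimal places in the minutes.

1307.332,S / 10142.970,W

Lat: 13° + 0.122200 × 60 = 13° 7.33200′
λ: 101° + 0.716162 × 60 = 101° 42.96972′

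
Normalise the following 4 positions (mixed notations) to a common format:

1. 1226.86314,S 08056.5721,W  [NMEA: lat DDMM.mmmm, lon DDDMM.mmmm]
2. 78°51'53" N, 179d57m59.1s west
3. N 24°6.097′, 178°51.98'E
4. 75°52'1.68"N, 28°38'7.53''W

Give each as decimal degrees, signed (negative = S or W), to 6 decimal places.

1. -12.447719, -80.942868
2. 78.864722, -179.966417
3. 24.101617, 178.866333
4. 75.867133, -28.635425

Point 1:
  Latitude: split at 2 digits → 12° and 26.86314′; 12 + 26.86314/60 = 12.4477190
  S → negative
  Longitude: split at 3 digits → 080° and 56.5721′; 80 + 56.5721/60 = 80.9428683
  W ⇒ negate
Point 2:
  φ: 78 + 51/60 + 53/3600 = 78.8647222
  N → positive
  Lon: 57′ + 59.1″ = 57.98500′; 179 + 57.98500/60 = 179.9664167
  W ⇒ negate
Point 3:
  Latitude: 24 + 6.097/60 = 24.1016167
  N → positive
  Lon: 178 + 51.98/60 = 178.8663333
  E ⇒ keep positive
Point 4:
  Lat: 75 + 52/60 + 1.68/3600 = 75.8671333
  N → positive
  Longitude: 28° + 38/60 + 7.53/3600 = 28 + 0.633333 + 0.002092 = 28.6354250
  hemisphere W, so the sign is −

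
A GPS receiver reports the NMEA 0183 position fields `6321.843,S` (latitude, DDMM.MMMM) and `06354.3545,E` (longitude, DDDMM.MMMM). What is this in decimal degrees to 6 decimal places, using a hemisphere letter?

φ: split at 2 digits → 63° and 21.843′; 63 + 21.843/60 = 63.3640500
Longitude: split at 3 digits → 063° and 54.3545′; 63 + 54.3545/60 = 63.9059083

63.364050° S, 63.905908° E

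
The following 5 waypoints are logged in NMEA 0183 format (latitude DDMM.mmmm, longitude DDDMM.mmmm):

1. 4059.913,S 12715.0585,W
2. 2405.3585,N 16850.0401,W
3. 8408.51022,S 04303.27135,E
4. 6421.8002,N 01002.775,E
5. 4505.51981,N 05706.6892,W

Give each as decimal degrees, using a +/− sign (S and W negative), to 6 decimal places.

1. -40.998550, -127.250975
2. 24.089308, -168.834002
3. -84.141837, 43.054523
4. 64.363337, 10.046250
5. 45.091997, -57.111487

Point 1:
  Lat: degrees = first 2 digits = 40, minutes = 59.913; 40 + 59.913/60 = 40.9985500
  S → negative
  λ: split at 3 digits → 127° and 15.0585′; 127 + 15.0585/60 = 127.2509750
  W → negative
Point 2:
  Latitude: degrees = first 2 digits = 24, minutes = 5.3585; 24 + 5.3585/60 = 24.0893083
  N ⇒ keep positive
  Lon: degrees = first 3 digits = 168, minutes = 50.0401; 168 + 50.0401/60 = 168.8340017
  W → negative
Point 3:
  Latitude: degrees = first 2 digits = 84, minutes = 8.51022; 84 + 8.51022/60 = 84.1418370
  S → negative
  Longitude: degrees = first 3 digits = 43, minutes = 3.27135; 43 + 3.27135/60 = 43.0545225
  E → positive
Point 4:
  φ: split at 2 digits → 64° and 21.8002′; 64 + 21.8002/60 = 64.3633367
  N ⇒ keep positive
  λ: degrees = first 3 digits = 10, minutes = 2.775; 10 + 2.775/60 = 10.0462500
  E ⇒ keep positive
Point 5:
  φ: split at 2 digits → 45° and 5.51981′; 45 + 5.51981/60 = 45.0919968
  N → positive
  Longitude: degrees = first 3 digits = 57, minutes = 6.6892; 57 + 6.6892/60 = 57.1114867
  hemisphere W, so the sign is −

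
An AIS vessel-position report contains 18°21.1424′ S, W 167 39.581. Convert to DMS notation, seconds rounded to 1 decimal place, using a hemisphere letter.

φ: 21.14240′ → 21′ and 0.14240 × 60 = 8.544″
Lon: fractional minutes 0.58100 × 60 = 34.860″

18°21′8.5″ S, 167°39′34.9″ W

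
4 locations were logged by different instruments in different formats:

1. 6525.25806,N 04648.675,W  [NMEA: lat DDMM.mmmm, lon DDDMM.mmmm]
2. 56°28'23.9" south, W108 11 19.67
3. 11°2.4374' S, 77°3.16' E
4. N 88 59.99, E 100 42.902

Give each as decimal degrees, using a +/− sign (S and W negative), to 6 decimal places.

Point 1:
  Latitude: split at 2 digits → 65° and 25.25806′; 65 + 25.25806/60 = 65.4209677
  N ⇒ keep positive
  λ: degrees = first 3 digits = 46, minutes = 48.675; 46 + 48.675/60 = 46.8112500
  hemisphere W, so the sign is −
Point 2:
  Latitude: 56 + 28/60 + 23.9/3600 = 56.4733056
  S → negative
  Longitude: 108 + 11/60 + 19.67/3600 = 108.1887972
  W → negative
Point 3:
  Lat: 11 + 2.4374/60 = 11.0406233
  S ⇒ negate
  Lon: 77 + 3.16/60 = 77.0526667
  E ⇒ keep positive
Point 4:
  Latitude: 59.99′ = 0.999833°; total 88.9998333
  N → positive
  λ: 42.902′ = 0.715033°; total 100.7150333
  E → positive

1. 65.420968, -46.811250
2. -56.473306, -108.188797
3. -11.040623, 77.052667
4. 88.999833, 100.715033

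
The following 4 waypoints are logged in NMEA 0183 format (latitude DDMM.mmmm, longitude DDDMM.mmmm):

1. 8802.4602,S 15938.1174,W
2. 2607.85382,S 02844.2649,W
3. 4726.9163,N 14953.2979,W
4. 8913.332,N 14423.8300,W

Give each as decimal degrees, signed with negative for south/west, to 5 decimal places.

1. -88.04100, -159.63529
2. -26.13090, -28.73775
3. 47.44861, -149.88830
4. 89.22220, -144.39717

Point 1:
  φ: split at 2 digits → 88° and 2.4602′; 88 + 2.4602/60 = 88.041003
  S → negative
  λ: degrees = first 3 digits = 159, minutes = 38.1174; 159 + 38.1174/60 = 159.635290
  W → negative
Point 2:
  Latitude: split at 2 digits → 26° and 7.85382′; 26 + 7.85382/60 = 26.130897
  hemisphere S, so the sign is −
  Lon: degrees = first 3 digits = 28, minutes = 44.2649; 28 + 44.2649/60 = 28.737748
  hemisphere W, so the sign is −
Point 3:
  φ: split at 2 digits → 47° and 26.9163′; 47 + 26.9163/60 = 47.448605
  N → positive
  Longitude: split at 3 digits → 149° and 53.2979′; 149 + 53.2979/60 = 149.888298
  hemisphere W, so the sign is −
Point 4:
  Lat: degrees = first 2 digits = 89, minutes = 13.332; 89 + 13.332/60 = 89.222200
  N ⇒ keep positive
  Lon: split at 3 digits → 144° and 23.83′; 144 + 23.83/60 = 144.397167
  W → negative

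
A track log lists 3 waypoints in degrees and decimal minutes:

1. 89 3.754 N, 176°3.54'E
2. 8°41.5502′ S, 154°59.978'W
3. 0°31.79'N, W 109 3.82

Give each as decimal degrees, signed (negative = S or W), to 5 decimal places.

Point 1:
  φ: 89 + 3.754/60 = 89.062567
  N ⇒ keep positive
  λ: 3.54′ = 0.059000°; total 176.059000
  E → positive
Point 2:
  φ: 41.5502′ = 0.692503°; total 8.692503
  S ⇒ negate
  Lon: 59.978′ = 0.999633°; total 154.999633
  W → negative
Point 3:
  Lat: 31.79′ = 0.529833°; total 0.529833
  N → positive
  λ: 3.82′ = 0.063667°; total 109.063667
  W → negative

1. 89.06257, 176.05900
2. -8.69250, -154.99963
3. 0.52983, -109.06367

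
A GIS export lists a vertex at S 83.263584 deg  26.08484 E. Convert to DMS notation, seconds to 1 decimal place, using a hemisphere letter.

83°15′48.9″ S, 26°05′5.4″ E

Lat: 0.263584 × 60 = 15.81504′ → 15′, remainder × 60 = 48.902″
Longitude: 0.084840 × 60 = 5.09040′ → 5′, remainder × 60 = 5.424″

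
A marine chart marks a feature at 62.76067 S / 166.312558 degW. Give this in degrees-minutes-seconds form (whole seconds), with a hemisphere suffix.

Lat: whole degrees 62; 45.64020′ → 45′ and 38.41″
λ: 0.312558 × 60 = 18.75348′ → 18′, remainder × 60 = 45.21″

62°45′38″ S, 166°18′45″ W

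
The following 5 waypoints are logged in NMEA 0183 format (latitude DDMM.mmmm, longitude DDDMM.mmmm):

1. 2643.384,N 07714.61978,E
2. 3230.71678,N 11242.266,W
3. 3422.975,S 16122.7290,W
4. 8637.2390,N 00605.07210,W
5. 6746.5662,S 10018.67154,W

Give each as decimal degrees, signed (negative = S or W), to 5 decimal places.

Point 1:
  Lat: degrees = first 2 digits = 26, minutes = 43.384; 26 + 43.384/60 = 26.723067
  N ⇒ keep positive
  Longitude: degrees = first 3 digits = 77, minutes = 14.61978; 77 + 14.61978/60 = 77.243663
  E ⇒ keep positive
Point 2:
  Lat: degrees = first 2 digits = 32, minutes = 30.71678; 32 + 30.71678/60 = 32.511946
  N ⇒ keep positive
  λ: degrees = first 3 digits = 112, minutes = 42.266; 112 + 42.266/60 = 112.704433
  W → negative
Point 3:
  Lat: split at 2 digits → 34° and 22.975′; 34 + 22.975/60 = 34.382917
  S ⇒ negate
  λ: split at 3 digits → 161° and 22.729′; 161 + 22.729/60 = 161.378817
  hemisphere W, so the sign is −
Point 4:
  φ: degrees = first 2 digits = 86, minutes = 37.239; 86 + 37.239/60 = 86.620650
  N ⇒ keep positive
  Lon: degrees = first 3 digits = 6, minutes = 5.0721; 6 + 5.0721/60 = 6.084535
  hemisphere W, so the sign is −
Point 5:
  Latitude: split at 2 digits → 67° and 46.5662′; 67 + 46.5662/60 = 67.776103
  hemisphere S, so the sign is −
  Lon: split at 3 digits → 100° and 18.67154′; 100 + 18.67154/60 = 100.311192
  W ⇒ negate

1. 26.72307, 77.24366
2. 32.51195, -112.70443
3. -34.38292, -161.37882
4. 86.62065, -6.08454
5. -67.77610, -100.31119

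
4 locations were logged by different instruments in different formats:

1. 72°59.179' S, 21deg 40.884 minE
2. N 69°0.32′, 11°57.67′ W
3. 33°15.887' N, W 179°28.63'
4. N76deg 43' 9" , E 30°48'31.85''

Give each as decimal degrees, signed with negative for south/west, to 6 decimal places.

Point 1:
  φ: 59.179′ = 0.986317°; total 72.9863167
  hemisphere S, so the sign is −
  Longitude: 40.884′ = 0.681400°; total 21.6814000
  E → positive
Point 2:
  Lat: 69 + 0.32/60 = 69.0053333
  N → positive
  λ: 11 + 57.67/60 = 11.9611667
  hemisphere W, so the sign is −
Point 3:
  Lat: 33 + 15.887/60 = 33.2647833
  N → positive
  Lon: 179 + 28.63/60 = 179.4771667
  hemisphere W, so the sign is −
Point 4:
  Lat: 43′ + 9″ = 43.15000′; 76 + 43.15000/60 = 76.7191667
  N → positive
  Longitude: 48′ + 31.85″ = 48.53083′; 30 + 48.53083/60 = 30.8088472
  E → positive

1. -72.986317, 21.681400
2. 69.005333, -11.961167
3. 33.264783, -179.477167
4. 76.719167, 30.808847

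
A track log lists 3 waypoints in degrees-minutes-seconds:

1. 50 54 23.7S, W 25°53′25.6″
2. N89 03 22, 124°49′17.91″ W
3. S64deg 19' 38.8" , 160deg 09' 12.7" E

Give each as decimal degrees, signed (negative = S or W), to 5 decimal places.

Point 1:
  Latitude: 50 + 54/60 + 23.7/3600 = 50.906583
  S → negative
  λ: 53′ + 25.6″ = 53.42667′; 25 + 53.42667/60 = 25.890444
  W ⇒ negate
Point 2:
  Lat: 89° + 3/60 + 22/3600 = 89 + 0.050000 + 0.006111 = 89.056111
  N ⇒ keep positive
  Lon: 124 + 49/60 + 17.91/3600 = 124.821642
  W ⇒ negate
Point 3:
  Latitude: 19′ + 38.8″ = 19.64667′; 64 + 19.64667/60 = 64.327444
  hemisphere S, so the sign is −
  Lon: 160° + 9/60 + 12.7/3600 = 160 + 0.150000 + 0.003528 = 160.153528
  E → positive

1. -50.90658, -25.89044
2. 89.05611, -124.82164
3. -64.32744, 160.15353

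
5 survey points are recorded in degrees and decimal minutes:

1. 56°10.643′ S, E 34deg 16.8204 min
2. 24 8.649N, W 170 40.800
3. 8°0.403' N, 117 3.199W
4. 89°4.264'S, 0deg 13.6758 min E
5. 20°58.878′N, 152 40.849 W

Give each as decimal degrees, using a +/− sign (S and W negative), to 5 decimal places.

1. -56.17738, 34.28034
2. 24.14415, -170.68000
3. 8.00672, -117.05332
4. -89.07107, 0.22793
5. 20.98130, -152.68082

Point 1:
  φ: 10.643′ = 0.177383°; total 56.177383
  hemisphere S, so the sign is −
  λ: 34 + 16.8204/60 = 34.280340
  E ⇒ keep positive
Point 2:
  φ: 8.649′ = 0.144150°; total 24.144150
  N → positive
  λ: 40.8′ = 0.680000°; total 170.680000
  W → negative
Point 3:
  φ: 0.403′ = 0.006717°; total 8.006717
  N → positive
  λ: 117 + 3.199/60 = 117.053317
  hemisphere W, so the sign is −
Point 4:
  φ: 89 + 4.264/60 = 89.071067
  hemisphere S, so the sign is −
  Lon: 0 + 13.6758/60 = 0.227930
  E ⇒ keep positive
Point 5:
  Lat: 58.878′ = 0.981300°; total 20.981300
  N ⇒ keep positive
  Longitude: 40.849′ = 0.680817°; total 152.680817
  W → negative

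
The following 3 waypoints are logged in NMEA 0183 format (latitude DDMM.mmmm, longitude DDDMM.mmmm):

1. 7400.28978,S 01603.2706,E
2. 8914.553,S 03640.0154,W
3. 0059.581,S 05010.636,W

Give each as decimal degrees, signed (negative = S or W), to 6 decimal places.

Point 1:
  Latitude: degrees = first 2 digits = 74, minutes = 0.28978; 74 + 0.28978/60 = 74.0048297
  S → negative
  Longitude: degrees = first 3 digits = 16, minutes = 3.2706; 16 + 3.2706/60 = 16.0545100
  E ⇒ keep positive
Point 2:
  Lat: split at 2 digits → 89° and 14.553′; 89 + 14.553/60 = 89.2425500
  S ⇒ negate
  Lon: split at 3 digits → 036° and 40.0154′; 36 + 40.0154/60 = 36.6669233
  W ⇒ negate
Point 3:
  φ: degrees = first 2 digits = 0, minutes = 59.581; 0 + 59.581/60 = 0.9930167
  hemisphere S, so the sign is −
  Lon: degrees = first 3 digits = 50, minutes = 10.636; 50 + 10.636/60 = 50.1772667
  hemisphere W, so the sign is −

1. -74.004830, 16.054510
2. -89.242550, -36.666923
3. -0.993017, -50.177267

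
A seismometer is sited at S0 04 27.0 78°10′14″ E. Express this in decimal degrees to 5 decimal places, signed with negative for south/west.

-0.07417, 78.17056

Lat: 0° + 4/60 + 27/3600 = 0 + 0.066667 + 0.007500 = 0.074167
S ⇒ negate
Longitude: 78 + 10/60 + 14/3600 = 78.170556
E → positive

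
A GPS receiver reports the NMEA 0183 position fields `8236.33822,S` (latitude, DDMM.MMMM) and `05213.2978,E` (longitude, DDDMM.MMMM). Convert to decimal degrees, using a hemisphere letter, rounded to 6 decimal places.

82.605637° S, 52.221630° E

Latitude: degrees = first 2 digits = 82, minutes = 36.33822; 82 + 36.33822/60 = 82.6056370
λ: degrees = first 3 digits = 52, minutes = 13.2978; 52 + 13.2978/60 = 52.2216300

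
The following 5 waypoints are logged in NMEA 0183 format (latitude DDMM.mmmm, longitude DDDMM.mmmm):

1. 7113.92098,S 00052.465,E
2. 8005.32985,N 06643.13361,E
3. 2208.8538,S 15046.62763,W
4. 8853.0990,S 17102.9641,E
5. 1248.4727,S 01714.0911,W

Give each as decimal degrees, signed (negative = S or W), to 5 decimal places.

1. -71.23202, 0.87442
2. 80.08883, 66.71889
3. -22.14756, -150.77713
4. -88.88498, 171.04940
5. -12.80788, -17.23485

Point 1:
  Latitude: degrees = first 2 digits = 71, minutes = 13.92098; 71 + 13.92098/60 = 71.232016
  S ⇒ negate
  λ: degrees = first 3 digits = 0, minutes = 52.465; 0 + 52.465/60 = 0.874417
  E → positive
Point 2:
  φ: split at 2 digits → 80° and 5.32985′; 80 + 5.32985/60 = 80.088831
  N ⇒ keep positive
  λ: split at 3 digits → 066° and 43.13361′; 66 + 43.13361/60 = 66.718894
  E ⇒ keep positive
Point 3:
  Latitude: split at 2 digits → 22° and 8.8538′; 22 + 8.8538/60 = 22.147563
  hemisphere S, so the sign is −
  Lon: degrees = first 3 digits = 150, minutes = 46.62763; 150 + 46.62763/60 = 150.777127
  hemisphere W, so the sign is −
Point 4:
  Latitude: degrees = first 2 digits = 88, minutes = 53.099; 88 + 53.099/60 = 88.884983
  S ⇒ negate
  Lon: split at 3 digits → 171° and 2.9641′; 171 + 2.9641/60 = 171.049402
  E ⇒ keep positive
Point 5:
  Lat: degrees = first 2 digits = 12, minutes = 48.4727; 12 + 48.4727/60 = 12.807878
  S → negative
  Longitude: split at 3 digits → 017° and 14.0911′; 17 + 14.0911/60 = 17.234852
  W ⇒ negate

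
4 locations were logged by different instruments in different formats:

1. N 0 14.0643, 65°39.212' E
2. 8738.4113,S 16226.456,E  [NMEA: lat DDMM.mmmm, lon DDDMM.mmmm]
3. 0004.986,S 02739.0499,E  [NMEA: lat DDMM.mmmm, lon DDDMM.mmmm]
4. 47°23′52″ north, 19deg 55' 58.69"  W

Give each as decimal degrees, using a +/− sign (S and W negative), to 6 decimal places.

1. 0.234405, 65.653533
2. -87.640188, 162.440933
3. -0.083100, 27.650832
4. 47.397778, -19.932969

Point 1:
  Lat: 14.0643′ = 0.234405°; total 0.2344050
  N → positive
  Longitude: 39.212′ = 0.653533°; total 65.6535333
  E ⇒ keep positive
Point 2:
  Latitude: degrees = first 2 digits = 87, minutes = 38.4113; 87 + 38.4113/60 = 87.6401883
  S ⇒ negate
  Longitude: split at 3 digits → 162° and 26.456′; 162 + 26.456/60 = 162.4409333
  E → positive
Point 3:
  Lat: split at 2 digits → 00° and 4.986′; 0 + 4.986/60 = 0.0831000
  S ⇒ negate
  Lon: degrees = first 3 digits = 27, minutes = 39.0499; 27 + 39.0499/60 = 27.6508317
  E → positive
Point 4:
  Latitude: 47° + 23/60 + 52/3600 = 47 + 0.383333 + 0.014444 = 47.3977778
  N → positive
  Longitude: 19 + 55/60 + 58.69/3600 = 19.9329694
  W → negative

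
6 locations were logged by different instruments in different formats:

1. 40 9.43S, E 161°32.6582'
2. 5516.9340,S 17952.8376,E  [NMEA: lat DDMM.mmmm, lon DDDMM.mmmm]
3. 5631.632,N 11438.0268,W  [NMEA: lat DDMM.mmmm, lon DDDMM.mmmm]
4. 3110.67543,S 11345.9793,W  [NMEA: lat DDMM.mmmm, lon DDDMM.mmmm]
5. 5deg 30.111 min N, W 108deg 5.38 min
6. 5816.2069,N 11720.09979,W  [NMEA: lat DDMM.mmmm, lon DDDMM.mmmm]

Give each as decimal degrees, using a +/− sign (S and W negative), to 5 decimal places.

Point 1:
  φ: 40 + 9.43/60 = 40.157167
  S ⇒ negate
  Lon: 32.6582′ = 0.544303°; total 161.544303
  E → positive
Point 2:
  φ: degrees = first 2 digits = 55, minutes = 16.934; 55 + 16.934/60 = 55.282233
  hemisphere S, so the sign is −
  Longitude: split at 3 digits → 179° and 52.8376′; 179 + 52.8376/60 = 179.880627
  E → positive
Point 3:
  Lat: split at 2 digits → 56° and 31.632′; 56 + 31.632/60 = 56.527200
  N ⇒ keep positive
  Lon: degrees = first 3 digits = 114, minutes = 38.0268; 114 + 38.0268/60 = 114.633780
  hemisphere W, so the sign is −
Point 4:
  φ: degrees = first 2 digits = 31, minutes = 10.67543; 31 + 10.67543/60 = 31.177924
  hemisphere S, so the sign is −
  Longitude: split at 3 digits → 113° and 45.9793′; 113 + 45.9793/60 = 113.766322
  hemisphere W, so the sign is −
Point 5:
  Latitude: 5 + 30.111/60 = 5.501850
  N → positive
  Lon: 108 + 5.38/60 = 108.089667
  hemisphere W, so the sign is −
Point 6:
  Lat: split at 2 digits → 58° and 16.2069′; 58 + 16.2069/60 = 58.270115
  N ⇒ keep positive
  Lon: degrees = first 3 digits = 117, minutes = 20.09979; 117 + 20.09979/60 = 117.334997
  hemisphere W, so the sign is −

1. -40.15717, 161.54430
2. -55.28223, 179.88063
3. 56.52720, -114.63378
4. -31.17792, -113.76632
5. 5.50185, -108.08967
6. 58.27012, -117.33500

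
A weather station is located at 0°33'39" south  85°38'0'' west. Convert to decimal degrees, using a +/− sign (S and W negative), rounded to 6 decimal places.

φ: 0° + 33/60 + 39/3600 = 0 + 0.550000 + 0.010833 = 0.5608333
S ⇒ negate
λ: 38′ + 0″ = 38.00000′; 85 + 38.00000/60 = 85.6333333
W → negative

-0.560833, -85.633333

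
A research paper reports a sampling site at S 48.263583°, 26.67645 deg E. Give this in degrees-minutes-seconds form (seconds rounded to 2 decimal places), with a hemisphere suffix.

φ: 0.263583° → 15.81498′; 0.81498 × 60 = 48.8988″
Lon: whole degrees 26; 40.58700′ → 40′ and 35.2200″

48°15′48.90″ S, 26°40′35.22″ E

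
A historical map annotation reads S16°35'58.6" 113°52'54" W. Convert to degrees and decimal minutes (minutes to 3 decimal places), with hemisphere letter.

16° 35.977′ S, 113° 52.900′ W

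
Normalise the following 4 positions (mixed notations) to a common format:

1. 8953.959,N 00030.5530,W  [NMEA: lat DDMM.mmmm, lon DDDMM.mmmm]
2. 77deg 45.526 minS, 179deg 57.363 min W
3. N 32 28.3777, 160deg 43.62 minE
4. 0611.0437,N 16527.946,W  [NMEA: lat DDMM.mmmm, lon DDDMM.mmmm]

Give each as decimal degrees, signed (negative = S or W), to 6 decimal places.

Point 1:
  Latitude: degrees = first 2 digits = 89, minutes = 53.959; 89 + 53.959/60 = 89.8993167
  N → positive
  Longitude: split at 3 digits → 000° and 30.553′; 0 + 30.553/60 = 0.5092167
  W → negative
Point 2:
  Lat: 77 + 45.526/60 = 77.7587667
  S ⇒ negate
  Lon: 57.363′ = 0.956050°; total 179.9560500
  W → negative
Point 3:
  Lat: 32 + 28.3777/60 = 32.4729617
  N → positive
  Lon: 160 + 43.62/60 = 160.7270000
  E ⇒ keep positive
Point 4:
  φ: degrees = first 2 digits = 6, minutes = 11.0437; 6 + 11.0437/60 = 6.1840617
  N ⇒ keep positive
  Lon: split at 3 digits → 165° and 27.946′; 165 + 27.946/60 = 165.4657667
  W ⇒ negate

1. 89.899317, -0.509217
2. -77.758767, -179.956050
3. 32.472962, 160.727000
4. 6.184062, -165.465767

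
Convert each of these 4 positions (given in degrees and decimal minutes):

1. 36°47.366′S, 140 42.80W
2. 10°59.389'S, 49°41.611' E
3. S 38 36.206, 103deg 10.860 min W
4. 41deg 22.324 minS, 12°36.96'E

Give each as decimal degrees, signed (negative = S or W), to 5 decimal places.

1. -36.78943, -140.71333
2. -10.98982, 49.69352
3. -38.60343, -103.18100
4. -41.37207, 12.61600

Point 1:
  Lat: 36 + 47.366/60 = 36.789433
  S ⇒ negate
  Lon: 140 + 42.8/60 = 140.713333
  hemisphere W, so the sign is −
Point 2:
  φ: 10 + 59.389/60 = 10.989817
  hemisphere S, so the sign is −
  λ: 41.611′ = 0.693517°; total 49.693517
  E ⇒ keep positive
Point 3:
  Latitude: 38 + 36.206/60 = 38.603433
  hemisphere S, so the sign is −
  λ: 10.86′ = 0.181000°; total 103.181000
  W → negative
Point 4:
  φ: 22.324′ = 0.372067°; total 41.372067
  S ⇒ negate
  Lon: 36.96′ = 0.616000°; total 12.616000
  E → positive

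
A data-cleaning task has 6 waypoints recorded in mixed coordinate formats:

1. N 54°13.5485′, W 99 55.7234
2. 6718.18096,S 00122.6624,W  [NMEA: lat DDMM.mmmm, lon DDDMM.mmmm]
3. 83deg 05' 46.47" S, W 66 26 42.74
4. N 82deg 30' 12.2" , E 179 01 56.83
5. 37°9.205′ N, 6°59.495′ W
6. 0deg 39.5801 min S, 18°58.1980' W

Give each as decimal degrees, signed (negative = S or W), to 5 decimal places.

1. 54.22581, -99.92872
2. -67.30302, -1.37771
3. -83.09624, -66.44521
4. 82.50339, 179.03245
5. 37.15342, -6.99158
6. -0.65967, -18.96997

Point 1:
  Latitude: 54 + 13.5485/60 = 54.225808
  N ⇒ keep positive
  Lon: 55.7234′ = 0.928723°; total 99.928723
  W ⇒ negate
Point 2:
  Latitude: degrees = first 2 digits = 67, minutes = 18.18096; 67 + 18.18096/60 = 67.303016
  hemisphere S, so the sign is −
  λ: degrees = first 3 digits = 1, minutes = 22.6624; 1 + 22.6624/60 = 1.377707
  W ⇒ negate
Point 3:
  Lat: 83 + 5/60 + 46.47/3600 = 83.096242
  hemisphere S, so the sign is −
  λ: 66 + 26/60 + 42.74/3600 = 66.445206
  hemisphere W, so the sign is −
Point 4:
  Lat: 82° + 30/60 + 12.2/3600 = 82 + 0.500000 + 0.003389 = 82.503389
  N → positive
  λ: 1′ + 56.83″ = 1.94717′; 179 + 1.94717/60 = 179.032453
  E → positive
Point 5:
  φ: 9.205′ = 0.153417°; total 37.153417
  N → positive
  Longitude: 59.495′ = 0.991583°; total 6.991583
  hemisphere W, so the sign is −
Point 6:
  φ: 0 + 39.5801/60 = 0.659668
  S ⇒ negate
  Lon: 58.198′ = 0.969967°; total 18.969967
  W → negative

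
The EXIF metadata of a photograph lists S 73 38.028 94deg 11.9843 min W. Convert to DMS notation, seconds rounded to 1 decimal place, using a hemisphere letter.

73°38′1.7″ S, 94°11′59.1″ W

Lat: fractional minutes 0.02800 × 60 = 1.680″
λ: 11.98430′ → 11′ and 0.98430 × 60 = 59.058″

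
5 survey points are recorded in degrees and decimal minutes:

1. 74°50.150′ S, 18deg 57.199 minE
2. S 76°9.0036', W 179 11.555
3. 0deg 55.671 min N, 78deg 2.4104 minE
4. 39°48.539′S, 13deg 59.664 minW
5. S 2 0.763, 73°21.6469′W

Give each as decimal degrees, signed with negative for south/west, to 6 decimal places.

Point 1:
  Lat: 74 + 50.15/60 = 74.8358333
  S → negative
  Lon: 18 + 57.199/60 = 18.9533167
  E ⇒ keep positive
Point 2:
  Lat: 76 + 9.0036/60 = 76.1500600
  S → negative
  Lon: 11.555′ = 0.192583°; total 179.1925833
  W → negative
Point 3:
  φ: 55.671′ = 0.927850°; total 0.9278500
  N ⇒ keep positive
  Lon: 2.4104′ = 0.040173°; total 78.0401733
  E ⇒ keep positive
Point 4:
  Lat: 48.539′ = 0.808983°; total 39.8089833
  S ⇒ negate
  λ: 13 + 59.664/60 = 13.9944000
  W ⇒ negate
Point 5:
  φ: 0.763′ = 0.012717°; total 2.0127167
  S ⇒ negate
  Longitude: 73 + 21.6469/60 = 73.3607817
  W → negative

1. -74.835833, 18.953317
2. -76.150060, -179.192583
3. 0.927850, 78.040173
4. -39.808983, -13.994400
5. -2.012717, -73.360782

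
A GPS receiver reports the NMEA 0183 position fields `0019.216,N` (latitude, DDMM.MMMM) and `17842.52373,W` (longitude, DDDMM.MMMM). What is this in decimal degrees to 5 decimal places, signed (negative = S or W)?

0.32027, -178.70873

Latitude: degrees = first 2 digits = 0, minutes = 19.216; 0 + 19.216/60 = 0.320267
N → positive
Longitude: degrees = first 3 digits = 178, minutes = 42.52373; 178 + 42.52373/60 = 178.708729
W → negative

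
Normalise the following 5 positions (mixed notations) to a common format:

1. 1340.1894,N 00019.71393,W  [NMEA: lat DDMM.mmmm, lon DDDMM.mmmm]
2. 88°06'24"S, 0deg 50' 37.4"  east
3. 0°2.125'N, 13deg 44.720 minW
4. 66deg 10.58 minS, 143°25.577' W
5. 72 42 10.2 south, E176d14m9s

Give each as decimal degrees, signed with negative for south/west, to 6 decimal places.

Point 1:
  Latitude: split at 2 digits → 13° and 40.1894′; 13 + 40.1894/60 = 13.6698233
  N → positive
  λ: split at 3 digits → 000° and 19.71393′; 0 + 19.71393/60 = 0.3285655
  hemisphere W, so the sign is −
Point 2:
  Latitude: 88 + 6/60 + 24/3600 = 88.1066667
  hemisphere S, so the sign is −
  λ: 0° + 50/60 + 37.4/3600 = 0 + 0.833333 + 0.010389 = 0.8437222
  E → positive
Point 3:
  φ: 2.125′ = 0.035417°; total 0.0354167
  N → positive
  Lon: 13 + 44.72/60 = 13.7453333
  W ⇒ negate
Point 4:
  Lat: 10.58′ = 0.176333°; total 66.1763333
  hemisphere S, so the sign is −
  Longitude: 143 + 25.577/60 = 143.4262833
  hemisphere W, so the sign is −
Point 5:
  φ: 72° + 42/60 + 10.2/3600 = 72 + 0.700000 + 0.002833 = 72.7028333
  hemisphere S, so the sign is −
  λ: 176° + 14/60 + 9/3600 = 176 + 0.233333 + 0.002500 = 176.2358333
  E ⇒ keep positive

1. 13.669823, -0.328566
2. -88.106667, 0.843722
3. 0.035417, -13.745333
4. -66.176333, -143.426283
5. -72.702833, 176.235833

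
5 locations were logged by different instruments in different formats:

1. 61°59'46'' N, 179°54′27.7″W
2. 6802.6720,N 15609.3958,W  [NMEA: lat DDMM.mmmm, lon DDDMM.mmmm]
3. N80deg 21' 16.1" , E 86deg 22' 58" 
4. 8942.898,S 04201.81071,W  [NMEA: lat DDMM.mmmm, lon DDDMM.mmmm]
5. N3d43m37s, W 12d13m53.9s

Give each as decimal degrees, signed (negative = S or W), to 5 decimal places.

Point 1:
  Latitude: 61 + 59/60 + 46/3600 = 61.996111
  N ⇒ keep positive
  λ: 179 + 54/60 + 27.7/3600 = 179.907694
  W ⇒ negate
Point 2:
  Latitude: degrees = first 2 digits = 68, minutes = 2.672; 68 + 2.672/60 = 68.044533
  N → positive
  Lon: split at 3 digits → 156° and 9.3958′; 156 + 9.3958/60 = 156.156597
  W → negative
Point 3:
  Latitude: 21′ + 16.1″ = 21.26833′; 80 + 21.26833/60 = 80.354472
  N → positive
  Longitude: 22′ + 58″ = 22.96667′; 86 + 22.96667/60 = 86.382778
  E ⇒ keep positive
Point 4:
  Lat: split at 2 digits → 89° and 42.898′; 89 + 42.898/60 = 89.714967
  S ⇒ negate
  Lon: split at 3 digits → 042° and 1.81071′; 42 + 1.81071/60 = 42.030179
  W ⇒ negate
Point 5:
  φ: 3° + 43/60 + 37/3600 = 3 + 0.716667 + 0.010278 = 3.726944
  N ⇒ keep positive
  λ: 12 + 13/60 + 53.9/3600 = 12.231639
  W ⇒ negate

1. 61.99611, -179.90769
2. 68.04453, -156.15660
3. 80.35447, 86.38278
4. -89.71497, -42.03018
5. 3.72694, -12.23164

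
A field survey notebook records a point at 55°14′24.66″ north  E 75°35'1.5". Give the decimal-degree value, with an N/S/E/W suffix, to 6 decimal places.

φ: 14′ + 24.66″ = 14.41100′; 55 + 14.41100/60 = 55.2401833
λ: 35′ + 1.5″ = 35.02500′; 75 + 35.02500/60 = 75.5837500

55.240183° N, 75.583750° E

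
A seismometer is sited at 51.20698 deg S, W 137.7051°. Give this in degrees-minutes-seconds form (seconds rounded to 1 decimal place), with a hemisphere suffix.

51°12′25.1″ S, 137°42′18.4″ W

Lat: 0.206980 × 60 = 12.41880′ → 12′, remainder × 60 = 25.128″
Longitude: whole degrees 137; 42.30600′ → 42′ and 18.360″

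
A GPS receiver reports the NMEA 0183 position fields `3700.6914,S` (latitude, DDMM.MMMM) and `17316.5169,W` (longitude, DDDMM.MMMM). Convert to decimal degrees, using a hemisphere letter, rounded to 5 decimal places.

φ: split at 2 digits → 37° and 0.6914′; 37 + 0.6914/60 = 37.011523
Lon: degrees = first 3 digits = 173, minutes = 16.5169; 173 + 16.5169/60 = 173.275282

37.01152° S, 173.27528° W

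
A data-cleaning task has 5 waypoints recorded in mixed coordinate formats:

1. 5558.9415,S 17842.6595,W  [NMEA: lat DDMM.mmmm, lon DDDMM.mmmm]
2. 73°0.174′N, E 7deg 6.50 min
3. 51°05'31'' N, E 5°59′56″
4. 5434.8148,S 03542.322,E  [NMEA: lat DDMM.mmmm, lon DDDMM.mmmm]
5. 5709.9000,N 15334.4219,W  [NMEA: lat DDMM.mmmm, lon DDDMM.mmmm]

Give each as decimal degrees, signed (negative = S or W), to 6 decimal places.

1. -55.982358, -178.710992
2. 73.002900, 7.108333
3. 51.091944, 5.998889
4. -54.580247, 35.705367
5. 57.165000, -153.573698

Point 1:
  Latitude: split at 2 digits → 55° and 58.9415′; 55 + 58.9415/60 = 55.9823583
  hemisphere S, so the sign is −
  Longitude: degrees = first 3 digits = 178, minutes = 42.6595; 178 + 42.6595/60 = 178.7109917
  W → negative
Point 2:
  Lat: 73 + 0.174/60 = 73.0029000
  N ⇒ keep positive
  Lon: 7 + 6.5/60 = 7.1083333
  E ⇒ keep positive
Point 3:
  Latitude: 5′ + 31″ = 5.51667′; 51 + 5.51667/60 = 51.0919444
  N ⇒ keep positive
  Longitude: 5° + 59/60 + 56/3600 = 5 + 0.983333 + 0.015556 = 5.9988889
  E ⇒ keep positive
Point 4:
  Lat: split at 2 digits → 54° and 34.8148′; 54 + 34.8148/60 = 54.5802467
  S ⇒ negate
  λ: split at 3 digits → 035° and 42.322′; 35 + 42.322/60 = 35.7053667
  E → positive
Point 5:
  Lat: split at 2 digits → 57° and 9.9′; 57 + 9.9/60 = 57.1650000
  N ⇒ keep positive
  λ: degrees = first 3 digits = 153, minutes = 34.4219; 153 + 34.4219/60 = 153.5736983
  W ⇒ negate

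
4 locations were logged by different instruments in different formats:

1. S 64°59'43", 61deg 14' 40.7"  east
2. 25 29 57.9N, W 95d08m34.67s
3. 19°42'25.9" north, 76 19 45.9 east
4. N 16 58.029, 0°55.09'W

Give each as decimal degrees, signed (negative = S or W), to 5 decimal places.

1. -64.99528, 61.24464
2. 25.49942, -95.14296
3. 19.70719, 76.32942
4. 16.96715, -0.91817

Point 1:
  φ: 59′ + 43″ = 59.71667′; 64 + 59.71667/60 = 64.995278
  S → negative
  Longitude: 61 + 14/60 + 40.7/3600 = 61.244639
  E → positive
Point 2:
  Lat: 29′ + 57.9″ = 29.96500′; 25 + 29.96500/60 = 25.499417
  N → positive
  Lon: 95° + 8/60 + 34.67/3600 = 95 + 0.133333 + 0.009631 = 95.142964
  W ⇒ negate
Point 3:
  φ: 19° + 42/60 + 25.9/3600 = 19 + 0.700000 + 0.007194 = 19.707194
  N ⇒ keep positive
  Lon: 19′ + 45.9″ = 19.76500′; 76 + 19.76500/60 = 76.329417
  E → positive
Point 4:
  Latitude: 58.029′ = 0.967150°; total 16.967150
  N → positive
  Longitude: 55.09′ = 0.918167°; total 0.918167
  W ⇒ negate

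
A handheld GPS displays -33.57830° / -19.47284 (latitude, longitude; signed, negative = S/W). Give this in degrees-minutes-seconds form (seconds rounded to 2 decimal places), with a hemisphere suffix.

33°34′41.88″ S, 19°28′22.22″ W

Latitude is negative → S; |value| = 33.578300
Latitude: 0.578300 × 60 = 34.69800′ → 34′, remainder × 60 = 41.8800″
Longitude is negative → W; |value| = 19.472840
Longitude: whole degrees 19; 28.37040′ → 28′ and 22.2240″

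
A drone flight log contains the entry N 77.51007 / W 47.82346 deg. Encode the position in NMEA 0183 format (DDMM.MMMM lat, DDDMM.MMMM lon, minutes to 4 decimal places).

Latitude: minutes = (77.510070 − 77) × 60 = 30.604200
Longitude: 47° + 0.823460 × 60 = 47° 49.407600′

7730.6042,N / 04749.4076,W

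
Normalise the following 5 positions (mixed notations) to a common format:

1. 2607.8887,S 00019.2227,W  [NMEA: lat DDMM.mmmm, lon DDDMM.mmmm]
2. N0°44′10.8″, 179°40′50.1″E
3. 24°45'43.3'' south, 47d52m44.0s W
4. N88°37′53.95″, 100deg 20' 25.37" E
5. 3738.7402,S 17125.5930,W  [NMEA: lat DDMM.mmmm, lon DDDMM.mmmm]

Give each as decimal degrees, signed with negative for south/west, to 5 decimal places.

1. -26.13148, -0.32038
2. 0.73633, 179.68058
3. -24.76203, -47.87889
4. 88.63165, 100.34038
5. -37.64567, -171.42655

Point 1:
  Latitude: split at 2 digits → 26° and 7.8887′; 26 + 7.8887/60 = 26.131478
  S ⇒ negate
  Lon: split at 3 digits → 000° and 19.2227′; 0 + 19.2227/60 = 0.320378
  W → negative
Point 2:
  Latitude: 0° + 44/60 + 10.8/3600 = 0 + 0.733333 + 0.003000 = 0.736333
  N ⇒ keep positive
  Lon: 179° + 40/60 + 50.1/3600 = 179 + 0.666667 + 0.013917 = 179.680583
  E → positive
Point 3:
  φ: 24 + 45/60 + 43.3/3600 = 24.762028
  S ⇒ negate
  Longitude: 47 + 52/60 + 44/3600 = 47.878889
  W ⇒ negate
Point 4:
  φ: 37′ + 53.95″ = 37.89917′; 88 + 37.89917/60 = 88.631653
  N → positive
  λ: 20′ + 25.37″ = 20.42283′; 100 + 20.42283/60 = 100.340381
  E → positive
Point 5:
  Lat: split at 2 digits → 37° and 38.7402′; 37 + 38.7402/60 = 37.645670
  S → negative
  Lon: degrees = first 3 digits = 171, minutes = 25.593; 171 + 25.593/60 = 171.426550
  W → negative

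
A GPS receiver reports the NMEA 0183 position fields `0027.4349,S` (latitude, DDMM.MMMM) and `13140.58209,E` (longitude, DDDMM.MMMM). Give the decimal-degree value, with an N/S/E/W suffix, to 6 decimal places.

φ: degrees = first 2 digits = 0, minutes = 27.4349; 0 + 27.4349/60 = 0.4572483
Lon: degrees = first 3 digits = 131, minutes = 40.58209; 131 + 40.58209/60 = 131.6763682

0.457248° S, 131.676368° E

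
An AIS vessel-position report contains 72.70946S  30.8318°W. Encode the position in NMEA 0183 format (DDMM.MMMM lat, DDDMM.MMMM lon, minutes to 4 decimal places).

7242.5676,S / 03049.9080,W

φ: 72° + 0.709460 × 60 = 72° 42.567600′
Longitude: fractional part 0.831800 → 49.908000 minutes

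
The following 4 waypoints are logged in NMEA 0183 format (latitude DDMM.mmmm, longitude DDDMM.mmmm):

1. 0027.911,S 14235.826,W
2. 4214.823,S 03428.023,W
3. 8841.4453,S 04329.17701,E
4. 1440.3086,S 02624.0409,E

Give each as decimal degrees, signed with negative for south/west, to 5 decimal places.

Point 1:
  φ: degrees = first 2 digits = 0, minutes = 27.911; 0 + 27.911/60 = 0.465183
  hemisphere S, so the sign is −
  Longitude: split at 3 digits → 142° and 35.826′; 142 + 35.826/60 = 142.597100
  W → negative
Point 2:
  Latitude: split at 2 digits → 42° and 14.823′; 42 + 14.823/60 = 42.247050
  S ⇒ negate
  Lon: split at 3 digits → 034° and 28.023′; 34 + 28.023/60 = 34.467050
  W → negative
Point 3:
  φ: split at 2 digits → 88° and 41.4453′; 88 + 41.4453/60 = 88.690755
  hemisphere S, so the sign is −
  Longitude: split at 3 digits → 043° and 29.17701′; 43 + 29.17701/60 = 43.486284
  E ⇒ keep positive
Point 4:
  Lat: degrees = first 2 digits = 14, minutes = 40.3086; 14 + 40.3086/60 = 14.671810
  S ⇒ negate
  Longitude: split at 3 digits → 026° and 24.0409′; 26 + 24.0409/60 = 26.400682
  E → positive

1. -0.46518, -142.59710
2. -42.24705, -34.46705
3. -88.69076, 43.48628
4. -14.67181, 26.40068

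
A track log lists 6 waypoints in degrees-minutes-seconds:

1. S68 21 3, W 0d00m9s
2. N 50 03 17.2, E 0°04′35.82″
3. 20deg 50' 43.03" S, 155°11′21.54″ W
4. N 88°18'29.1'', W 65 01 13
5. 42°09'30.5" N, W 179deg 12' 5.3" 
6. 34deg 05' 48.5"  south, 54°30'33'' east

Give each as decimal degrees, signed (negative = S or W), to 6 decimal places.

1. -68.350833, -0.002500
2. 50.054778, 0.076617
3. -20.845286, -155.189317
4. 88.308083, -65.020278
5. 42.158472, -179.201472
6. -34.096806, 54.509167

Point 1:
  Lat: 21′ + 3″ = 21.05000′; 68 + 21.05000/60 = 68.3508333
  S → negative
  λ: 0′ + 9″ = 0.15000′; 0 + 0.15000/60 = 0.0025000
  W ⇒ negate
Point 2:
  Latitude: 50° + 3/60 + 17.2/3600 = 50 + 0.050000 + 0.004778 = 50.0547778
  N ⇒ keep positive
  λ: 0° + 4/60 + 35.82/3600 = 0 + 0.066667 + 0.009950 = 0.0766167
  E ⇒ keep positive
Point 3:
  Lat: 20 + 50/60 + 43.03/3600 = 20.8452861
  hemisphere S, so the sign is −
  Lon: 155° + 11/60 + 21.54/3600 = 155 + 0.183333 + 0.005983 = 155.1893167
  hemisphere W, so the sign is −
Point 4:
  φ: 88 + 18/60 + 29.1/3600 = 88.3080833
  N → positive
  Longitude: 65° + 1/60 + 13/3600 = 65 + 0.016667 + 0.003611 = 65.0202778
  W → negative
Point 5:
  φ: 9′ + 30.5″ = 9.50833′; 42 + 9.50833/60 = 42.1584722
  N ⇒ keep positive
  Lon: 179° + 12/60 + 5.3/3600 = 179 + 0.200000 + 0.001472 = 179.2014722
  W ⇒ negate
Point 6:
  Lat: 5′ + 48.5″ = 5.80833′; 34 + 5.80833/60 = 34.0968056
  S ⇒ negate
  Longitude: 30′ + 33″ = 30.55000′; 54 + 30.55000/60 = 54.5091667
  E → positive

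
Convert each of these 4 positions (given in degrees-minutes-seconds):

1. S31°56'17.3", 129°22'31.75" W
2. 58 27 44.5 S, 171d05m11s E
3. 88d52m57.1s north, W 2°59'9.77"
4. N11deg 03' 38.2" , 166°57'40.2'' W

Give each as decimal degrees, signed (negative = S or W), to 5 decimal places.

1. -31.93814, -129.37549
2. -58.46236, 171.08639
3. 88.88253, -2.98605
4. 11.06061, -166.96117

Point 1:
  Lat: 56′ + 17.3″ = 56.28833′; 31 + 56.28833/60 = 31.938139
  S ⇒ negate
  Longitude: 129° + 22/60 + 31.75/3600 = 129 + 0.366667 + 0.008819 = 129.375486
  W ⇒ negate
Point 2:
  Lat: 58° + 27/60 + 44.5/3600 = 58 + 0.450000 + 0.012361 = 58.462361
  S ⇒ negate
  λ: 5′ + 11″ = 5.18333′; 171 + 5.18333/60 = 171.086389
  E → positive
Point 3:
  Latitude: 52′ + 57.1″ = 52.95167′; 88 + 52.95167/60 = 88.882528
  N → positive
  Longitude: 2° + 59/60 + 9.77/3600 = 2 + 0.983333 + 0.002714 = 2.986047
  W ⇒ negate
Point 4:
  Lat: 11° + 3/60 + 38.2/3600 = 11 + 0.050000 + 0.010611 = 11.060611
  N → positive
  Longitude: 57′ + 40.2″ = 57.67000′; 166 + 57.67000/60 = 166.961167
  hemisphere W, so the sign is −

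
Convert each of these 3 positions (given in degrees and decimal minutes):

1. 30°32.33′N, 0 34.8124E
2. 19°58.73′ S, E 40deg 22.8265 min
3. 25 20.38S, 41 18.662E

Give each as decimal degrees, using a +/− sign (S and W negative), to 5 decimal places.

Point 1:
  Lat: 30 + 32.33/60 = 30.538833
  N ⇒ keep positive
  λ: 0 + 34.8124/60 = 0.580207
  E ⇒ keep positive
Point 2:
  Latitude: 19 + 58.73/60 = 19.978833
  S ⇒ negate
  Longitude: 40 + 22.8265/60 = 40.380442
  E → positive
Point 3:
  Lat: 25 + 20.38/60 = 25.339667
  hemisphere S, so the sign is −
  Lon: 18.662′ = 0.311033°; total 41.311033
  E ⇒ keep positive

1. 30.53883, 0.58021
2. -19.97883, 40.38044
3. -25.33967, 41.31103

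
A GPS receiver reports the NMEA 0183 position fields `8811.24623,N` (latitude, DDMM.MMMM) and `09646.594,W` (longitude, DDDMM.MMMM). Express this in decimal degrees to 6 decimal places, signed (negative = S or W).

Latitude: degrees = first 2 digits = 88, minutes = 11.24623; 88 + 11.24623/60 = 88.1874372
N ⇒ keep positive
Lon: degrees = first 3 digits = 96, minutes = 46.594; 96 + 46.594/60 = 96.7765667
W ⇒ negate

88.187437, -96.776567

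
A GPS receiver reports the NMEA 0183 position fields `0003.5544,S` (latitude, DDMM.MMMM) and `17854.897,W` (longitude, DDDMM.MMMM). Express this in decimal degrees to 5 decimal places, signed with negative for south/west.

Latitude: degrees = first 2 digits = 0, minutes = 3.5544; 0 + 3.5544/60 = 0.059240
hemisphere S, so the sign is −
λ: split at 3 digits → 178° and 54.897′; 178 + 54.897/60 = 178.914950
W ⇒ negate

-0.05924, -178.91495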